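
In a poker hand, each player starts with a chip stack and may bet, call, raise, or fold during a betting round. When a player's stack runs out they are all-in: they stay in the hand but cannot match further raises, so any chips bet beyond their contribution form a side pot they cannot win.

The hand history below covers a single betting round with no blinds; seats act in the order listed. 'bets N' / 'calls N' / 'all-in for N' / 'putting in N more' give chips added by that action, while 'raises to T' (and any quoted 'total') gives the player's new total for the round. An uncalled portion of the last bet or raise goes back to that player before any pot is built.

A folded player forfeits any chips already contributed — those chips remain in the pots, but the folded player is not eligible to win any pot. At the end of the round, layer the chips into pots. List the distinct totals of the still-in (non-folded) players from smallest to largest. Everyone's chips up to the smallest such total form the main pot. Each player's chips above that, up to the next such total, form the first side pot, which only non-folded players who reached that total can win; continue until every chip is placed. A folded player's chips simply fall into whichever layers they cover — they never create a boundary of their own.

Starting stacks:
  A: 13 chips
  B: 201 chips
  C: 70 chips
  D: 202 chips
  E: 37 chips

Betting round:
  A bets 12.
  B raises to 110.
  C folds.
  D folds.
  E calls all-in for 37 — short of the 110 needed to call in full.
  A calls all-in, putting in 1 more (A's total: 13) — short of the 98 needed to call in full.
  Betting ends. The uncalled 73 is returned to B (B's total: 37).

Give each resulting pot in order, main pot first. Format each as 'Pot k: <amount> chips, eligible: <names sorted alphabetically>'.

Contributions (after 73 returned to B): A=13, B=37, E=37
Folded: C, D
Pot levels (distinct totals of non-folded players): 13, 37
Layer 1-13: 13 each from A, B, E = 13*3 = 39 chips; eligible A, B, E
Layer 14-37: 24 each from B, E = 24*2 = 48 chips; eligible B, E

Pot 1: 39 chips, eligible: A, B, E
Pot 2: 48 chips, eligible: B, E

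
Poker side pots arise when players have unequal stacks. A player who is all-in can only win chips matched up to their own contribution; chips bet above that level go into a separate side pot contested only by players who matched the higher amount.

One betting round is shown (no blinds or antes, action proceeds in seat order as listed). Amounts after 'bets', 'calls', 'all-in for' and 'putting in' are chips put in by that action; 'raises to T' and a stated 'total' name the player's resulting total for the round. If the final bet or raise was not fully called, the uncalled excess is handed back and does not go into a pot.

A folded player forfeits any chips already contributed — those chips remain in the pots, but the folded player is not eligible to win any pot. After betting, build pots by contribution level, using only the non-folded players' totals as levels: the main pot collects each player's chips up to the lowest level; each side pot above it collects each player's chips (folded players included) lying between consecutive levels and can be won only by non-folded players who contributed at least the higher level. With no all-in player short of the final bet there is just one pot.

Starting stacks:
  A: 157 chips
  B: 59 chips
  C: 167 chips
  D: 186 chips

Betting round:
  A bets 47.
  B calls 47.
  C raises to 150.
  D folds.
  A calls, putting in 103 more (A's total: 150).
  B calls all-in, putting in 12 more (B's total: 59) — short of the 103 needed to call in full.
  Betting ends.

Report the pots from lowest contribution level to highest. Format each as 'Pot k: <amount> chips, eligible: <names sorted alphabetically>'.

Pot 1: 177 chips, eligible: A, B, C
Pot 2: 182 chips, eligible: A, C

Derivation:
Contributions: A=150, B=59, C=150
Folded: D
Pot levels (distinct totals of non-folded players): 59, 150
Layer 1-59: 59 each from A, B, C = 59*3 = 177 chips; eligible A, B, C
Layer 60-150: 91 each from A, C = 91*2 = 182 chips; eligible A, C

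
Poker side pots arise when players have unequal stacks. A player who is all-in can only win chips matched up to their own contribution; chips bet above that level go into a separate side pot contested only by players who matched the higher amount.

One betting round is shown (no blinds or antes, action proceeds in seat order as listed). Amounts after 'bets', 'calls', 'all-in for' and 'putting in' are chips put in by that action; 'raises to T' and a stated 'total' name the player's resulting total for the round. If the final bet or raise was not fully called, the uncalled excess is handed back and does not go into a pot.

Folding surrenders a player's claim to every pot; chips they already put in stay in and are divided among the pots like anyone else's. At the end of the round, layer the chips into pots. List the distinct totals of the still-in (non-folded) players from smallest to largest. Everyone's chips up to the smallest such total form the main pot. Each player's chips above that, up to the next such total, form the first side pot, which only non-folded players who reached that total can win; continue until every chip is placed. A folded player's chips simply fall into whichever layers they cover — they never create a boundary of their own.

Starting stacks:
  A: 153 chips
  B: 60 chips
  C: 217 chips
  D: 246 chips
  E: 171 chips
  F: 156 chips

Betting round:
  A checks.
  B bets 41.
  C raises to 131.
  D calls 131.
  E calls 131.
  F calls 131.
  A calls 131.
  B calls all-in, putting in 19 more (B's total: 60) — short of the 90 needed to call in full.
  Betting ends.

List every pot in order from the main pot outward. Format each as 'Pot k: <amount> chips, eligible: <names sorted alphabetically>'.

Pot 1: 360 chips, eligible: A, B, C, D, E, F
Pot 2: 355 chips, eligible: A, C, D, E, F

Derivation:
Contributions: A=131, B=60, C=131, D=131, E=131, F=131
Pot levels (distinct totals of non-folded players): 60, 131
Layer 1-60: 60 each from A, B, C, D, E, F = 60*6 = 360 chips; eligible A, B, C, D, E, F
Layer 61-131: 71 each from A, C, D, E, F = 71*5 = 355 chips; eligible A, C, D, E, F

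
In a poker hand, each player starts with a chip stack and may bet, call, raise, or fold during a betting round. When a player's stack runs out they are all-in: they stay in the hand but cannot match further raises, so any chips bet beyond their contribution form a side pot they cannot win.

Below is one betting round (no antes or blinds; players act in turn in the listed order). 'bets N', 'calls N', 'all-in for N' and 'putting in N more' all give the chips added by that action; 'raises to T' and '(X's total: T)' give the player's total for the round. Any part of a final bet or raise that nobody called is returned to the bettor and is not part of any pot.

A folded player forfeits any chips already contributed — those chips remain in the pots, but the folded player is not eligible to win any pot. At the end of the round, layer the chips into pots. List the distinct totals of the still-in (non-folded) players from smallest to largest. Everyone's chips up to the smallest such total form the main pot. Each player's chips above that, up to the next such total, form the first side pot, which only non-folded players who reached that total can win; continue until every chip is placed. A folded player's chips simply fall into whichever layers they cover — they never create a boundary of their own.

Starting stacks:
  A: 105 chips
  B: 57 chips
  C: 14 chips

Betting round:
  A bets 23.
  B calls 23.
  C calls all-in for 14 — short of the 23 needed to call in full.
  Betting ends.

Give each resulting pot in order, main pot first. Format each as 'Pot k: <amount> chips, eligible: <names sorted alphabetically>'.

Contributions: A=23, B=23, C=14
Pot levels (distinct totals of non-folded players): 14, 23
Layer 1-14: 14 each from A, B, C = 14*3 = 42 chips; eligible A, B, C
Layer 15-23: 9 each from A, B = 9*2 = 18 chips; eligible A, B

Pot 1: 42 chips, eligible: A, B, C
Pot 2: 18 chips, eligible: A, B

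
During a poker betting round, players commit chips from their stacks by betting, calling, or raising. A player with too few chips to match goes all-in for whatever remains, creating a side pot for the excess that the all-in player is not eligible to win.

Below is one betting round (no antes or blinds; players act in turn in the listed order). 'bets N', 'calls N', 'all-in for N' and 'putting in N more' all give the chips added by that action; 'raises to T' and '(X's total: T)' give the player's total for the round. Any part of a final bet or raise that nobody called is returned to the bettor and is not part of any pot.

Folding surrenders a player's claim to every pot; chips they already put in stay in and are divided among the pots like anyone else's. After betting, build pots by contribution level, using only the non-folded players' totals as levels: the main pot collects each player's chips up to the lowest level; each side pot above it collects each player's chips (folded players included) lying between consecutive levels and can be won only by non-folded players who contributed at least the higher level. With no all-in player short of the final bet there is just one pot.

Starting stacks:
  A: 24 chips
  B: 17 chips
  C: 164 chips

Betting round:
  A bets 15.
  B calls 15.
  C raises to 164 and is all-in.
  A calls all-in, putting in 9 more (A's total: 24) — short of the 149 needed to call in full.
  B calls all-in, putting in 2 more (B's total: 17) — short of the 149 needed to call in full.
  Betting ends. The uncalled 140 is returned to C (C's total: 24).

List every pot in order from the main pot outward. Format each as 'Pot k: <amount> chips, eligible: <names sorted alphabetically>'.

Contributions (after 140 returned to C): A=24, B=17, C=24
Pot levels (distinct totals of non-folded players): 17, 24
Layer 1-17: 17 each from A, B, C = 17*3 = 51 chips; eligible A, B, C
Layer 18-24: 7 each from A, C = 7*2 = 14 chips; eligible A, C

Pot 1: 51 chips, eligible: A, B, C
Pot 2: 14 chips, eligible: A, C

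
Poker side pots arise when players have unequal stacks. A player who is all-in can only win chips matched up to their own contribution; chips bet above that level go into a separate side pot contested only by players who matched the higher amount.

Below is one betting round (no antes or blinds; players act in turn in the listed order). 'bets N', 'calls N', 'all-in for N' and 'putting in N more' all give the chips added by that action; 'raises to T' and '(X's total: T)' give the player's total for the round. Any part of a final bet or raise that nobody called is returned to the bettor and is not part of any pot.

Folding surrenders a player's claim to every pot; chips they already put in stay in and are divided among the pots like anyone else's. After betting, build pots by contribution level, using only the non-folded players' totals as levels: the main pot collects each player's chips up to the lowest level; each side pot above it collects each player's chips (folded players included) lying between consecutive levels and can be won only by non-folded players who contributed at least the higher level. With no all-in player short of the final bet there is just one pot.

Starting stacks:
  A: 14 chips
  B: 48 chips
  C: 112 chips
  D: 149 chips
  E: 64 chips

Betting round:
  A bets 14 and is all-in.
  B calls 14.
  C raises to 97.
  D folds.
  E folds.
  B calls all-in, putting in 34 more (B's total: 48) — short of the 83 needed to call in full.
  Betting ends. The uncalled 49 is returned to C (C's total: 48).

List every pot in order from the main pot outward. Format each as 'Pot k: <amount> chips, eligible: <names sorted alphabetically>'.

Contributions (after 49 returned to C): A=14, B=48, C=48
Folded: D, E
Pot levels (distinct totals of non-folded players): 14, 48
Layer 1-14: 14 each from A, B, C = 14*3 = 42 chips; eligible A, B, C
Layer 15-48: 34 each from B, C = 34*2 = 68 chips; eligible B, C

Pot 1: 42 chips, eligible: A, B, C
Pot 2: 68 chips, eligible: B, C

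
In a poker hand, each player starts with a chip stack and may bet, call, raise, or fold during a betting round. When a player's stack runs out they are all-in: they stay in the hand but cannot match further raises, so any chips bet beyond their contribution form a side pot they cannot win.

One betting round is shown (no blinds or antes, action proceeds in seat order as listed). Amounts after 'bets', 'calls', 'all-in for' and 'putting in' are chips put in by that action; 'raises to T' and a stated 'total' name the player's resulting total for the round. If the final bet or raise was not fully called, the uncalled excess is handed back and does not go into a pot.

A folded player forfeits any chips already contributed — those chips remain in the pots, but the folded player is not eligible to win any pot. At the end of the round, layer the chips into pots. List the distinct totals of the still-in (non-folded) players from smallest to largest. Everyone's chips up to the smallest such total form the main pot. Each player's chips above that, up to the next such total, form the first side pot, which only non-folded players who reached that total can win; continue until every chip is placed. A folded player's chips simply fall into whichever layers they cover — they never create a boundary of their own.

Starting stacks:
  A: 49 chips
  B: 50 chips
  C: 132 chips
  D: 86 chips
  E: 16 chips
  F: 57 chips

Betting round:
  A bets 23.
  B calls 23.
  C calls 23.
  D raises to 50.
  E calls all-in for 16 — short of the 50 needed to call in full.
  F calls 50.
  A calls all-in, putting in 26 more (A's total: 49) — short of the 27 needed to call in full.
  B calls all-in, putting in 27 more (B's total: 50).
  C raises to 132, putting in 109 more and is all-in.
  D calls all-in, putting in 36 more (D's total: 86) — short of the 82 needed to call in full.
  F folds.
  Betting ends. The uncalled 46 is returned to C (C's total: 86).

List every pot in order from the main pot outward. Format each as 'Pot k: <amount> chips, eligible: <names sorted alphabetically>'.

Contributions (after 46 returned to C): A=49, B=50, C=86, D=86, E=16, F=50
Folded: F
Pot levels (distinct totals of non-folded players): 16, 49, 50, 86
Layer 1-16: 16 each from A, B, C, D, E, F = 16*6 = 96 chips; eligible A, B, C, D, E
Layer 17-49: 33 each from A, B, C, D, F = 33*5 = 165 chips; eligible A, B, C, D
Layer 50-50: 1 each from B, C, D, F = 1*4 = 4 chips; eligible B, C, D
Layer 51-86: 36 each from C, D = 36*2 = 72 chips; eligible C, D

Pot 1: 96 chips, eligible: A, B, C, D, E
Pot 2: 165 chips, eligible: A, B, C, D
Pot 3: 4 chips, eligible: B, C, D
Pot 4: 72 chips, eligible: C, D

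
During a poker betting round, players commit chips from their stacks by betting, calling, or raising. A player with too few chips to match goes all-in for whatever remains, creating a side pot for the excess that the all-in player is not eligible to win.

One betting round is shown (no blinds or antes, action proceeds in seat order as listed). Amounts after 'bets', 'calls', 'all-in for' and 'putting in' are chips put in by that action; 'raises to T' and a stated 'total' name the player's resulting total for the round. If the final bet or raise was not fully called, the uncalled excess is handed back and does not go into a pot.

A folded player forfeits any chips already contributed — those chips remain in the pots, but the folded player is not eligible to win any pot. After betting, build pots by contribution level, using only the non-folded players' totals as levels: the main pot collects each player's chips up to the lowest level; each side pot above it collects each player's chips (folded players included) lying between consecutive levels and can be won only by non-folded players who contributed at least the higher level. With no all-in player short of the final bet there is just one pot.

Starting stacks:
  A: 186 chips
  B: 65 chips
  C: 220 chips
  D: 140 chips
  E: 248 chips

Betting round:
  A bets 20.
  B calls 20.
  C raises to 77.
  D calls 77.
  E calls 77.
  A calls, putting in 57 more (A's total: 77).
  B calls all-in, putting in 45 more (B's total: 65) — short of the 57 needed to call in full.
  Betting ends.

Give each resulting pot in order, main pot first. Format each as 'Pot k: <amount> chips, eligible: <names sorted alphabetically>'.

Contributions: A=77, B=65, C=77, D=77, E=77
Pot levels (distinct totals of non-folded players): 65, 77
Layer 1-65: 65 each from A, B, C, D, E = 65*5 = 325 chips; eligible A, B, C, D, E
Layer 66-77: 12 each from A, C, D, E = 12*4 = 48 chips; eligible A, C, D, E

Pot 1: 325 chips, eligible: A, B, C, D, E
Pot 2: 48 chips, eligible: A, C, D, E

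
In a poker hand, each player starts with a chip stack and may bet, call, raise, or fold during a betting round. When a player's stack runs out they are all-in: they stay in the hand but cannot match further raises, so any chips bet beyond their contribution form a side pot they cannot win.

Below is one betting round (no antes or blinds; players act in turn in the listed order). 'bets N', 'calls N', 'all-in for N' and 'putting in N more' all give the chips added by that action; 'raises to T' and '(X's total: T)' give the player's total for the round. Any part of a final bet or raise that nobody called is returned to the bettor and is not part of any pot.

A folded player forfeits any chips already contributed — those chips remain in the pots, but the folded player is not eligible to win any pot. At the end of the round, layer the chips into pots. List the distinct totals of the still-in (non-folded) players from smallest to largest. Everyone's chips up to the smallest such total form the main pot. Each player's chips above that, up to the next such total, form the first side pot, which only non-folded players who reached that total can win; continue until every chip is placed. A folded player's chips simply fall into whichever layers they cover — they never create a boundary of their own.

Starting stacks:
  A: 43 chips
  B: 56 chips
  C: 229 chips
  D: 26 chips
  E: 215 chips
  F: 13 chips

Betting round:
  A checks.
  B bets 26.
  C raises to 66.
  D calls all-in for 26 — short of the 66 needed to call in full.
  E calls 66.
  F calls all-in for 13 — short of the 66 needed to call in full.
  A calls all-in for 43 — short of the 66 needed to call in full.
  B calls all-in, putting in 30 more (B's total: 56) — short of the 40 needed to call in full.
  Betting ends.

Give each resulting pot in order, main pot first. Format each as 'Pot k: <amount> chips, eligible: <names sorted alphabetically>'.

Contributions: A=43, B=56, C=66, D=26, E=66, F=13
Pot levels (distinct totals of non-folded players): 13, 26, 43, 56, 66
Layer 1-13: 13 each from A, B, C, D, E, F = 13*6 = 78 chips; eligible A, B, C, D, E, F
Layer 14-26: 13 each from A, B, C, D, E = 13*5 = 65 chips; eligible A, B, C, D, E
Layer 27-43: 17 each from A, B, C, E = 17*4 = 68 chips; eligible A, B, C, E
Layer 44-56: 13 each from B, C, E = 13*3 = 39 chips; eligible B, C, E
Layer 57-66: 10 each from C, E = 10*2 = 20 chips; eligible C, E

Pot 1: 78 chips, eligible: A, B, C, D, E, F
Pot 2: 65 chips, eligible: A, B, C, D, E
Pot 3: 68 chips, eligible: A, B, C, E
Pot 4: 39 chips, eligible: B, C, E
Pot 5: 20 chips, eligible: C, E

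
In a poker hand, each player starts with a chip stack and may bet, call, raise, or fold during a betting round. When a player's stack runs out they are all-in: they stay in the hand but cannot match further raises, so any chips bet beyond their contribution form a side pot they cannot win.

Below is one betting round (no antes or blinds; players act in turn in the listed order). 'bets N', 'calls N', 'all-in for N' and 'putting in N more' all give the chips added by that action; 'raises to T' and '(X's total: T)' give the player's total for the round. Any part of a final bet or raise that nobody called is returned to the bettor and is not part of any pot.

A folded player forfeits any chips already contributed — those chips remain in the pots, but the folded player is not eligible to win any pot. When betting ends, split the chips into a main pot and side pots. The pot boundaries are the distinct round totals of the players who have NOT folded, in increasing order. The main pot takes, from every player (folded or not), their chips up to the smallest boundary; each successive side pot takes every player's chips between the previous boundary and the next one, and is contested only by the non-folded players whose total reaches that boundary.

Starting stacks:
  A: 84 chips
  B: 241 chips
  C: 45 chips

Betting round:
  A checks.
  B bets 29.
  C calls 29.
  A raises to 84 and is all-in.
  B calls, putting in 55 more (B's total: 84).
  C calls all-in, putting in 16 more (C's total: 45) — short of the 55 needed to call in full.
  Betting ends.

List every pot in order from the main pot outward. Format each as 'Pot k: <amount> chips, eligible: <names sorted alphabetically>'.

Contributions: A=84, B=84, C=45
Pot levels (distinct totals of non-folded players): 45, 84
Layer 1-45: 45 each from A, B, C = 45*3 = 135 chips; eligible A, B, C
Layer 46-84: 39 each from A, B = 39*2 = 78 chips; eligible A, B

Pot 1: 135 chips, eligible: A, B, C
Pot 2: 78 chips, eligible: A, B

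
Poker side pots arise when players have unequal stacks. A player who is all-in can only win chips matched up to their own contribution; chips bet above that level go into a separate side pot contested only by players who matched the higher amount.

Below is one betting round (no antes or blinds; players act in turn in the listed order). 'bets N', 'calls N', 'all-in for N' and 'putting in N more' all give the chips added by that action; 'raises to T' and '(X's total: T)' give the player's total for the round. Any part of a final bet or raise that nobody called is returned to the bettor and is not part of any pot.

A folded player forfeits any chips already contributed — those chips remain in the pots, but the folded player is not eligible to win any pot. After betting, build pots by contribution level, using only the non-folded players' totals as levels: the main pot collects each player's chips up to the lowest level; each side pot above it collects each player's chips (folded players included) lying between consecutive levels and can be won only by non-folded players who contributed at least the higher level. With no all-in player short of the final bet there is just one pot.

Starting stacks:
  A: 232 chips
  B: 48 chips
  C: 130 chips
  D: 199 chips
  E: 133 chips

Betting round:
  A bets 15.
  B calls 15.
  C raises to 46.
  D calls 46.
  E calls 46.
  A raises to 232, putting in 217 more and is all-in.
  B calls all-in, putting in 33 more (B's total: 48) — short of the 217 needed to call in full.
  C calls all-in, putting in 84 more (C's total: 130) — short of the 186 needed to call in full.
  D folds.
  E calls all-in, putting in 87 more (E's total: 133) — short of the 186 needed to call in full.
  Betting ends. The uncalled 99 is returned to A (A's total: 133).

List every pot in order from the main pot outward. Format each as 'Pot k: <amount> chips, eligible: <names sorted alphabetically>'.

Pot 1: 238 chips, eligible: A, B, C, E
Pot 2: 246 chips, eligible: A, C, E
Pot 3: 6 chips, eligible: A, E

Derivation:
Contributions (after 99 returned to A): A=133, B=48, C=130, D=46, E=133
Folded: D
Pot levels (distinct totals of non-folded players): 48, 130, 133
Layer 1-48: A 48 + B 48 + C 48 + D 46 + E 48 = 238 chips; eligible A, B, C, E
Layer 49-130: 82 each from A, C, E = 82*3 = 246 chips; eligible A, C, E
Layer 131-133: 3 each from A, E = 3*2 = 6 chips; eligible A, E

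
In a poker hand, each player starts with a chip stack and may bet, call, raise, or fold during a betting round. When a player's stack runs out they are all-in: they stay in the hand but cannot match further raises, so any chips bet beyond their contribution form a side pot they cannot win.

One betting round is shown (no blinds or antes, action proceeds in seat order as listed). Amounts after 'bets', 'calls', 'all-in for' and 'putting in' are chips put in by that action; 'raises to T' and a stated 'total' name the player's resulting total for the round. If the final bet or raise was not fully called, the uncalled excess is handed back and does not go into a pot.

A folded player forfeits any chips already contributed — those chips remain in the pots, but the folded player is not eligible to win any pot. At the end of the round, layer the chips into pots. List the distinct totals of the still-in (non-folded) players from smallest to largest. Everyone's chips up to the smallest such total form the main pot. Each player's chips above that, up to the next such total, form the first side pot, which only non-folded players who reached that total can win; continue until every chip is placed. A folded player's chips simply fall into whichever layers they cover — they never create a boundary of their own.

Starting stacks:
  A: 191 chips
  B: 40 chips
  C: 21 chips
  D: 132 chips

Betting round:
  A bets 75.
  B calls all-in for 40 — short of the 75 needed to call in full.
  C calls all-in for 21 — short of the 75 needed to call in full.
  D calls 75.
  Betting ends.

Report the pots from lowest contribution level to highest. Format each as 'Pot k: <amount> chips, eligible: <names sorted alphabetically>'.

Pot 1: 84 chips, eligible: A, B, C, D
Pot 2: 57 chips, eligible: A, B, D
Pot 3: 70 chips, eligible: A, D

Derivation:
Contributions: A=75, B=40, C=21, D=75
Pot levels (distinct totals of non-folded players): 21, 40, 75
Layer 1-21: 21 each from A, B, C, D = 21*4 = 84 chips; eligible A, B, C, D
Layer 22-40: 19 each from A, B, D = 19*3 = 57 chips; eligible A, B, D
Layer 41-75: 35 each from A, D = 35*2 = 70 chips; eligible A, D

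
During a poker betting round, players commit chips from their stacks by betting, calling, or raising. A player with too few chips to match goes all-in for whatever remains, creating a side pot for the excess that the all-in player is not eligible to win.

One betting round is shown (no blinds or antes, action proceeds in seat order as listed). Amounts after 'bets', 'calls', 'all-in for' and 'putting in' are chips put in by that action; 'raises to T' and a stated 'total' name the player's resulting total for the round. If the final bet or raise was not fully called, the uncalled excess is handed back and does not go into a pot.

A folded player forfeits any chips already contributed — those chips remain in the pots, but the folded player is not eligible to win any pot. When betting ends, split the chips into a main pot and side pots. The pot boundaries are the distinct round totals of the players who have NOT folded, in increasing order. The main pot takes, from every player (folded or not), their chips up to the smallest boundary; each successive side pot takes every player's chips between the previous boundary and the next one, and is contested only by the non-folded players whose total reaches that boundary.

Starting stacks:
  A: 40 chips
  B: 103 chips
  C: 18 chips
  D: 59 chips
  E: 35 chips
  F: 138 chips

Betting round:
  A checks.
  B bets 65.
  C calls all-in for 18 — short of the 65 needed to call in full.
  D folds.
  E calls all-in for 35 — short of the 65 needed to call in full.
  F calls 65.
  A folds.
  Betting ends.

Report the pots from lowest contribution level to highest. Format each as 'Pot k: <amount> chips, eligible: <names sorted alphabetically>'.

Contributions: B=65, C=18, E=35, F=65
Folded: A, D
Pot levels (distinct totals of non-folded players): 18, 35, 65
Layer 1-18: 18 each from B, C, E, F = 18*4 = 72 chips; eligible B, C, E, F
Layer 19-35: 17 each from B, E, F = 17*3 = 51 chips; eligible B, E, F
Layer 36-65: 30 each from B, F = 30*2 = 60 chips; eligible B, F

Pot 1: 72 chips, eligible: B, C, E, F
Pot 2: 51 chips, eligible: B, E, F
Pot 3: 60 chips, eligible: B, F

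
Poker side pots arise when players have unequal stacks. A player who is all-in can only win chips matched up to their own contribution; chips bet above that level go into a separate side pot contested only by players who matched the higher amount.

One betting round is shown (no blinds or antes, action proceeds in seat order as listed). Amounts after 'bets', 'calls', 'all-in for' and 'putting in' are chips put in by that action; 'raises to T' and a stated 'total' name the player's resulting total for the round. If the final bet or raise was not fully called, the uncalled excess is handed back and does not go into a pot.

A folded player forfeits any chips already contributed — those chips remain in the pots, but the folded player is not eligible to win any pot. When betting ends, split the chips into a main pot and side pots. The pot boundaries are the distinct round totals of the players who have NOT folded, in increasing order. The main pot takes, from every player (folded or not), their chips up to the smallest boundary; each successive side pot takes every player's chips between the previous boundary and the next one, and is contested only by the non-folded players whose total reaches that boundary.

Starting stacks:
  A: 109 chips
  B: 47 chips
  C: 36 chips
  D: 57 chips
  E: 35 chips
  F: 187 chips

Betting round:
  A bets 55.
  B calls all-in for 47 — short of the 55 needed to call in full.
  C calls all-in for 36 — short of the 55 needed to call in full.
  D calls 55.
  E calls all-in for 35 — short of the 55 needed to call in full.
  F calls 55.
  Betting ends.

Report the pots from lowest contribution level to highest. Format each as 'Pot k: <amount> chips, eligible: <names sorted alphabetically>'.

Contributions: A=55, B=47, C=36, D=55, E=35, F=55
Pot levels (distinct totals of non-folded players): 35, 36, 47, 55
Layer 1-35: 35 each from A, B, C, D, E, F = 35*6 = 210 chips; eligible A, B, C, D, E, F
Layer 36-36: 1 each from A, B, C, D, F = 1*5 = 5 chips; eligible A, B, C, D, F
Layer 37-47: 11 each from A, B, D, F = 11*4 = 44 chips; eligible A, B, D, F
Layer 48-55: 8 each from A, D, F = 8*3 = 24 chips; eligible A, D, F

Pot 1: 210 chips, eligible: A, B, C, D, E, F
Pot 2: 5 chips, eligible: A, B, C, D, F
Pot 3: 44 chips, eligible: A, B, D, F
Pot 4: 24 chips, eligible: A, D, F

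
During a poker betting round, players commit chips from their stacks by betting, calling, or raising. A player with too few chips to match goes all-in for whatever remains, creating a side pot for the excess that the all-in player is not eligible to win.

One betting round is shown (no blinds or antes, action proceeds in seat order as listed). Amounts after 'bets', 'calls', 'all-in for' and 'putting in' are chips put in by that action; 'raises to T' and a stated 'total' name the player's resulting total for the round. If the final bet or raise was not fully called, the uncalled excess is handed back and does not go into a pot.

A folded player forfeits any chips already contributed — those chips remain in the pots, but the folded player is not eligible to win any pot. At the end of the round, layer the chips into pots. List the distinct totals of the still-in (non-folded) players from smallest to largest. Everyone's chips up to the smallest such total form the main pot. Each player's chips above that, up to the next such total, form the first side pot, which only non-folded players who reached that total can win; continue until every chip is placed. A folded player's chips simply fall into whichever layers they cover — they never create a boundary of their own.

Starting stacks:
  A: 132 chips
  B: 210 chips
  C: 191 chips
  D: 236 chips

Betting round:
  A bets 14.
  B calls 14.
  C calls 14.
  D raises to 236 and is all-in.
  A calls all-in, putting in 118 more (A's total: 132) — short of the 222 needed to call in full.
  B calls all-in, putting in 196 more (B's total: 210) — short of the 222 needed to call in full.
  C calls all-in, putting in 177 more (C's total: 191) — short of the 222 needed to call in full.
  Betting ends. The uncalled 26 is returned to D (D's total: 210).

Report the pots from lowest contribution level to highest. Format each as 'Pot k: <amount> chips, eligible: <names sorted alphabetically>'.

Contributions (after 26 returned to D): A=132, B=210, C=191, D=210
Pot levels (distinct totals of non-folded players): 132, 191, 210
Layer 1-132: 132 each from A, B, C, D = 132*4 = 528 chips; eligible A, B, C, D
Layer 133-191: 59 each from B, C, D = 59*3 = 177 chips; eligible B, C, D
Layer 192-210: 19 each from B, D = 19*2 = 38 chips; eligible B, D

Pot 1: 528 chips, eligible: A, B, C, D
Pot 2: 177 chips, eligible: B, C, D
Pot 3: 38 chips, eligible: B, D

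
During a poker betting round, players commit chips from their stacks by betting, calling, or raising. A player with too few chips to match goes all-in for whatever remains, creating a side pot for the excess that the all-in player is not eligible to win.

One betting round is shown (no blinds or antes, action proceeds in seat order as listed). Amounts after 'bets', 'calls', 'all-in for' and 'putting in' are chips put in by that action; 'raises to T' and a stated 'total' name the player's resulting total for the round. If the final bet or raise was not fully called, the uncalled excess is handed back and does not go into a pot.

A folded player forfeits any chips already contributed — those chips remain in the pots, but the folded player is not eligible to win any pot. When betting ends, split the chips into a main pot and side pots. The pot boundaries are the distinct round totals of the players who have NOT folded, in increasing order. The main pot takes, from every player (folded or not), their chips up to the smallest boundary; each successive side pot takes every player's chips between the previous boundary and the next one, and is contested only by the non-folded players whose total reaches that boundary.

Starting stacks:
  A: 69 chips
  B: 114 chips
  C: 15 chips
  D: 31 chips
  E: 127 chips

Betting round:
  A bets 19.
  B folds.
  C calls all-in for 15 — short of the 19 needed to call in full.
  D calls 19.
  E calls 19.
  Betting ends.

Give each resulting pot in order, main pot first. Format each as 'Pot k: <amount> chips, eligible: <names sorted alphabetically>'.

Pot 1: 60 chips, eligible: A, C, D, E
Pot 2: 12 chips, eligible: A, D, E

Derivation:
Contributions: A=19, C=15, D=19, E=19
Folded: B
Pot levels (distinct totals of non-folded players): 15, 19
Layer 1-15: 15 each from A, C, D, E = 15*4 = 60 chips; eligible A, C, D, E
Layer 16-19: 4 each from A, D, E = 4*3 = 12 chips; eligible A, D, E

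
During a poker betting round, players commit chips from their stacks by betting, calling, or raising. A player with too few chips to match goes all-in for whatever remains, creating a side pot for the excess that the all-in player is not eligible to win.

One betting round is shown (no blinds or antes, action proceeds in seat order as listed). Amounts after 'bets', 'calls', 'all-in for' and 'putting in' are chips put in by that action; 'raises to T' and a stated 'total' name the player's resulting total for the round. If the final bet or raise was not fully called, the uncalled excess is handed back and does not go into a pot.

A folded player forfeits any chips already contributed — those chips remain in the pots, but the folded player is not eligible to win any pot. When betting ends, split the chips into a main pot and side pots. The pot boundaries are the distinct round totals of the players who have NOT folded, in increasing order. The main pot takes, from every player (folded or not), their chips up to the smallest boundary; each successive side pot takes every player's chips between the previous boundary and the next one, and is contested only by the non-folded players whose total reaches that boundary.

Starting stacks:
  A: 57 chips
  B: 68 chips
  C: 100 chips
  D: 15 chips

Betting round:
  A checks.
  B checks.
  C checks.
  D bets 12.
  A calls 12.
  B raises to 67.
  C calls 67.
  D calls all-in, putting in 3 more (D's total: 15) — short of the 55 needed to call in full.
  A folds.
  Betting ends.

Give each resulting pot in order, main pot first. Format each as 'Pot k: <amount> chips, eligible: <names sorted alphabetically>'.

Pot 1: 57 chips, eligible: B, C, D
Pot 2: 104 chips, eligible: B, C

Derivation:
Contributions: A=12, B=67, C=67, D=15
Folded: A
Pot levels (distinct totals of non-folded players): 15, 67
Layer 1-15: A 12 + B 15 + C 15 + D 15 = 57 chips; eligible B, C, D
Layer 16-67: 52 each from B, C = 52*2 = 104 chips; eligible B, C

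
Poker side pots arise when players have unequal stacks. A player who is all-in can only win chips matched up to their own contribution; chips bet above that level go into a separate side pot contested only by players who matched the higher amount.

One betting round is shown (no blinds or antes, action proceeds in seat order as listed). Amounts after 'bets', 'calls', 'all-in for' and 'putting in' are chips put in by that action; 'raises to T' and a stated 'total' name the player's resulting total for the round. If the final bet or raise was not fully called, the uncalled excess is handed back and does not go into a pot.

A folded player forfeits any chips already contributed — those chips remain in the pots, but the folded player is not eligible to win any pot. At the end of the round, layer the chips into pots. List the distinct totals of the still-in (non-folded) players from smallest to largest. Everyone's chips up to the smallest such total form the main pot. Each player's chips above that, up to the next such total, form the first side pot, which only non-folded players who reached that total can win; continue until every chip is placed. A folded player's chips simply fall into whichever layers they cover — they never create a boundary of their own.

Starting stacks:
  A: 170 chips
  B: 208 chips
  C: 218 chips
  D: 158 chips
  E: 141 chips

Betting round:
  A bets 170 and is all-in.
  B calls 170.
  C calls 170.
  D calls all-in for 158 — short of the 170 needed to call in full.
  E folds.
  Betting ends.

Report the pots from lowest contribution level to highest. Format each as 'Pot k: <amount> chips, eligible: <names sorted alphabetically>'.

Contributions: A=170, B=170, C=170, D=158
Folded: E
Pot levels (distinct totals of non-folded players): 158, 170
Layer 1-158: 158 each from A, B, C, D = 158*4 = 632 chips; eligible A, B, C, D
Layer 159-170: 12 each from A, B, C = 12*3 = 36 chips; eligible A, B, C

Pot 1: 632 chips, eligible: A, B, C, D
Pot 2: 36 chips, eligible: A, B, C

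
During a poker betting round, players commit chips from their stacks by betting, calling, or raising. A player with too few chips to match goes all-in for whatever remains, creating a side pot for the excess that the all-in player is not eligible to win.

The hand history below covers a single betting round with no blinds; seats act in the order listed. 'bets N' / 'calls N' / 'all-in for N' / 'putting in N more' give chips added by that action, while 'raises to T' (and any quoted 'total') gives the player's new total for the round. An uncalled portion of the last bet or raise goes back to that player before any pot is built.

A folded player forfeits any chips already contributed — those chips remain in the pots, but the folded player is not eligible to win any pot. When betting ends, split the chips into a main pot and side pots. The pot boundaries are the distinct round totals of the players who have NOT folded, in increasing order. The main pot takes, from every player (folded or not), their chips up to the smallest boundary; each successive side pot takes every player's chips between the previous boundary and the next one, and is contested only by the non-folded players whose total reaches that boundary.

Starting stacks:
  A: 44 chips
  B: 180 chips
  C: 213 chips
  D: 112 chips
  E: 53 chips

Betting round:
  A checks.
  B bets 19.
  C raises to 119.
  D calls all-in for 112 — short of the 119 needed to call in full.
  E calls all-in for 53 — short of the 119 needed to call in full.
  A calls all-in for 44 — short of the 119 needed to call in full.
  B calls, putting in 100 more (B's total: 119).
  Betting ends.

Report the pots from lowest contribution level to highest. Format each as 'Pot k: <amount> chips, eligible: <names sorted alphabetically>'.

Pot 1: 220 chips, eligible: A, B, C, D, E
Pot 2: 36 chips, eligible: B, C, D, E
Pot 3: 177 chips, eligible: B, C, D
Pot 4: 14 chips, eligible: B, C

Derivation:
Contributions: A=44, B=119, C=119, D=112, E=53
Pot levels (distinct totals of non-folded players): 44, 53, 112, 119
Layer 1-44: 44 each from A, B, C, D, E = 44*5 = 220 chips; eligible A, B, C, D, E
Layer 45-53: 9 each from B, C, D, E = 9*4 = 36 chips; eligible B, C, D, E
Layer 54-112: 59 each from B, C, D = 59*3 = 177 chips; eligible B, C, D
Layer 113-119: 7 each from B, C = 7*2 = 14 chips; eligible B, C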